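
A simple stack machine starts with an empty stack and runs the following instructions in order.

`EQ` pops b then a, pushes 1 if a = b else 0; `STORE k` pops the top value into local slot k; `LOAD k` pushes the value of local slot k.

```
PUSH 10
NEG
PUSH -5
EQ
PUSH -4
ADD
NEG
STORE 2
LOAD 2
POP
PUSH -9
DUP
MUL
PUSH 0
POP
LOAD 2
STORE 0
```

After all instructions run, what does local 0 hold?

PUSH 10 → [10]
NEG     → [-10]
PUSH -5 → [-10, -5]
EQ      → [0]
PUSH -4 → [0, -4]
ADD     → [-4]
NEG     → [4]
STORE 2 → []
LOAD 2  → [4]
POP     → []
PUSH -9 → [-9]
DUP     → [-9, -9]
MUL     → [81]
PUSH 0  → [81, 0]
POP     → [81]
LOAD 2  → [81, 4]
STORE 0 → [81]

4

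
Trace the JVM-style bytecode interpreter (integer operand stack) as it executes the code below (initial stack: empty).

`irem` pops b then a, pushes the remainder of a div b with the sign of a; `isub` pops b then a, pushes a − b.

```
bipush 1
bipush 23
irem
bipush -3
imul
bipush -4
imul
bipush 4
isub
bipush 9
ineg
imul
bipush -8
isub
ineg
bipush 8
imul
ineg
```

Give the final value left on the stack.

bipush 1  : [1]
bipush 23 : [1, 23]
irem      : [1]
bipush -3 : [1, -3]
imul      : [-3]
bipush -4 : [-3, -4]
imul      : [12]
bipush 4  : [12, 4]
isub      : [8]
bipush 9  : [8, 9]
ineg      : [8, -9]
imul      : [-72]
bipush -8 : [-72, -8]
isub      : [-64]
ineg      : [64]
bipush 8  : [64, 8]
imul      : [512]
ineg      : [-512]

-512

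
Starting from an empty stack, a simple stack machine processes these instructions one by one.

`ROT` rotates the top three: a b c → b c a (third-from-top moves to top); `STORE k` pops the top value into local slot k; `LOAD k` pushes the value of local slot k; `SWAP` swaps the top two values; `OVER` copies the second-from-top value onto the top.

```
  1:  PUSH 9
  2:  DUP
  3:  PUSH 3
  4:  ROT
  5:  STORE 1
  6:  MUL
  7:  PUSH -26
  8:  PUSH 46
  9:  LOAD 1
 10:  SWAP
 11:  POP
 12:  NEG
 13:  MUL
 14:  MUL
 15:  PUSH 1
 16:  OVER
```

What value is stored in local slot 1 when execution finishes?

PUSH 9   : 9
DUP      : 9 9
PUSH 3   : 9 9 3
ROT      : 9 3 9
STORE 1  : 9 3
MUL      : 27
PUSH -26 : 27 -26
PUSH 46  : 27 -26 46
LOAD 1   : 27 -26 46 9
SWAP     : 27 -26 9 46
POP      : 27 -26 9
NEG      : 27 -26 -9
MUL      : 27 234
MUL      : 6318
PUSH 1   : 6318 1
OVER     : 6318 1 6318

9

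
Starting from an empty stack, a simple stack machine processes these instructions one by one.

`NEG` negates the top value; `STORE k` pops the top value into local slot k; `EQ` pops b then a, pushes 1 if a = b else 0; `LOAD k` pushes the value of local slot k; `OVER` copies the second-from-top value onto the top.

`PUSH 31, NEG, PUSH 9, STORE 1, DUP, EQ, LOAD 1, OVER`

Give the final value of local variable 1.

PUSH 31 → [31]
NEG     → [-31]
PUSH 9  → [-31, 9]
STORE 1 → [-31]
DUP     → [-31, -31]
EQ      → [1]
LOAD 1  → [1, 9]
OVER    → [1, 9, 1]

9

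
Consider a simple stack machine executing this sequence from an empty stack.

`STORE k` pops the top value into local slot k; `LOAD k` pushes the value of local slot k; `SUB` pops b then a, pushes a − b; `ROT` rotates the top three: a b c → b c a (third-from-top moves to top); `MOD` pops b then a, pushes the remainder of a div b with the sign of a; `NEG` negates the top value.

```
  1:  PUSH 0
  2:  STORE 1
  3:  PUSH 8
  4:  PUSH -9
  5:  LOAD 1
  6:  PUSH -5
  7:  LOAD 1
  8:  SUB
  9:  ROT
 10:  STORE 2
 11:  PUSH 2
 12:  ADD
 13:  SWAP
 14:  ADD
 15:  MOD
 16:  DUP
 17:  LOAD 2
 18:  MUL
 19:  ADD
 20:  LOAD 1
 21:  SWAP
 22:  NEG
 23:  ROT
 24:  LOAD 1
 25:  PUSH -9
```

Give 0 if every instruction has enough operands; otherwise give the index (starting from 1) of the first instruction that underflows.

23

PUSH 0  → [0]
STORE 1 → []
PUSH 8  → [8]
PUSH -9 → [8, -9]
LOAD 1  → [8, -9, 0]
PUSH -5 → [8, -9, 0, -5]
LOAD 1  → [8, -9, 0, -5, 0]
SUB     → [8, -9, 0, -5]
ROT     → [8, 0, -5, -9]
STORE 2 → [8, 0, -5]
PUSH 2  → [8, 0, -5, 2]
ADD     → [8, 0, -3]
SWAP    → [8, -3, 0]
ADD     → [8, -3]
MOD     → [2]
DUP     → [2, 2]
LOAD 2  → [2, 2, -9]
MUL     → [2, -18]
ADD     → [-16]
LOAD 1  → [-16, 0]
SWAP    → [0, -16]
NEG     → [0, 16]
ROT  — needs 3 operands, stack has 2 → underflow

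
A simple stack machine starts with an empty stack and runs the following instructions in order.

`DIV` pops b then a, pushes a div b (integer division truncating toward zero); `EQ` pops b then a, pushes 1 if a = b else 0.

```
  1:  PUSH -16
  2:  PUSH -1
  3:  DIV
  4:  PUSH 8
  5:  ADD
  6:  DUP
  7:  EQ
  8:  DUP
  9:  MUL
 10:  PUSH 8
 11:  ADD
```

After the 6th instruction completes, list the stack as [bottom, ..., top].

[24, 24]

PUSH -16  [-16]
PUSH -1   [-16, -1]
DIV       [16]
PUSH 8    [16, 8]
ADD       [24]
DUP       [24, 24]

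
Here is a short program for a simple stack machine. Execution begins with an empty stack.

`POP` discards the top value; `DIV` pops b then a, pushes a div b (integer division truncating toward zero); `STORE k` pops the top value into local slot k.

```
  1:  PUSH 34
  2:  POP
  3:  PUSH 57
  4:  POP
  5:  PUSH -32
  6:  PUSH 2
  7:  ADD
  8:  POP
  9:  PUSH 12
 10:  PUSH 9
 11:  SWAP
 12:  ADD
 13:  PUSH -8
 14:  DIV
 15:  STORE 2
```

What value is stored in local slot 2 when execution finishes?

-2

PUSH 34  → [34]
POP      → []
PUSH 57  → [57]
POP      → []
PUSH -32 → [-32]
PUSH 2   → [-32, 2]
ADD      → [-30]
POP      → []
PUSH 12  → [12]
PUSH 9   → [12, 9]
SWAP     → [9, 12]
ADD      → [21]
PUSH -8  → [21, -8]
DIV      → [-2]
STORE 2  → []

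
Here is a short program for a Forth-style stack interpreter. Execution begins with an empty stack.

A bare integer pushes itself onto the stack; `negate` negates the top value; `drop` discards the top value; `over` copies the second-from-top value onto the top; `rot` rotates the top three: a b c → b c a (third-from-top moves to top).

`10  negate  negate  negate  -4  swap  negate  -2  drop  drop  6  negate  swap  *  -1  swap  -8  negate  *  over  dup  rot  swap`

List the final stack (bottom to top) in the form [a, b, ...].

[-1, -1, 192, -1]

10     -> [10]
negate -> [-10]
negate -> [10]
negate -> [-10]
-4     -> [-10, -4]
swap   -> [-4, -10]
negate -> [-4, 10]
-2     -> [-4, 10, -2]
drop   -> [-4, 10]
drop   -> [-4]
6      -> [-4, 6]
negate -> [-4, -6]
swap   -> [-6, -4]
*      -> [24]
-1     -> [24, -1]
swap   -> [-1, 24]
-8     -> [-1, 24, -8]
negate -> [-1, 24, 8]
*      -> [-1, 192]
over   -> [-1, 192, -1]
dup    -> [-1, 192, -1, -1]
rot    -> [-1, -1, -1, 192]
swap   -> [-1, -1, 192, -1]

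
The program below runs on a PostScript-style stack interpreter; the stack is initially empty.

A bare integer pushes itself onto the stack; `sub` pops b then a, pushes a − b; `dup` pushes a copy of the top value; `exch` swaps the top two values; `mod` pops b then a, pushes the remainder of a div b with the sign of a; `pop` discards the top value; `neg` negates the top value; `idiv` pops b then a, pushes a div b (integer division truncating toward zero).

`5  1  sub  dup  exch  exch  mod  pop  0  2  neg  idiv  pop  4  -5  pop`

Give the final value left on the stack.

4

5     5
1     5 1
sub   4
dup   4 4
exch  4 4
exch  4 4
mod   0
pop   (empty)
0     0
2     0 2
neg   0 -2
idiv  0
pop   (empty)
4     4
-5    4 -5
pop   4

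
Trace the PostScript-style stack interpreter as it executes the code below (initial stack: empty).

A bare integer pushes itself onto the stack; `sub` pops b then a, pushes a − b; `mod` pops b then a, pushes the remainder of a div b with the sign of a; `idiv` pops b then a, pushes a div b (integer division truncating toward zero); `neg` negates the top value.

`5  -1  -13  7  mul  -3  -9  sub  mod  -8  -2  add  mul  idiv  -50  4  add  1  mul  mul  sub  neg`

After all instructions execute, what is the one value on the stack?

-5

5     [5]
-1    [5, -1]
-13   [5, -1, -13]
7     [5, -1, -13, 7]
mul   [5, -1, -91]
-3    [5, -1, -91, -3]
-9    [5, -1, -91, -3, -9]
sub   [5, -1, -91, 6]
mod   [5, -1, -1]
-8    [5, -1, -1, -8]
-2    [5, -1, -1, -8, -2]
add   [5, -1, -1, -10]
mul   [5, -1, 10]
idiv  [5, 0]
-50   [5, 0, -50]
4     [5, 0, -50, 4]
add   [5, 0, -46]
1     [5, 0, -46, 1]
mul   [5, 0, -46]
mul   [5, 0]
sub   [5]
neg   [-5]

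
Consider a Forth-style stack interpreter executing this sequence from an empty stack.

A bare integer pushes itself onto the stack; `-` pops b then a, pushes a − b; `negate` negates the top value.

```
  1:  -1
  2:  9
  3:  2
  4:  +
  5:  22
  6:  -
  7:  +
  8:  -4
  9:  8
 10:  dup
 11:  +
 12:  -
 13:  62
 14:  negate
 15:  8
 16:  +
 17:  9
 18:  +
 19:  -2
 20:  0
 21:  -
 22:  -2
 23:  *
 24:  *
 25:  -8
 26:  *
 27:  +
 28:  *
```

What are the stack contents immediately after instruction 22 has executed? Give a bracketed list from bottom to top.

[-12, -20, -45, -2, -2]

-1      [-1]
9       [-1, 9]
2       [-1, 9, 2]
+       [-1, 11]
22      [-1, 11, 22]
-       [-1, -11]
+       [-12]
-4      [-12, -4]
8       [-12, -4, 8]
dup     [-12, -4, 8, 8]
+       [-12, -4, 16]
-       [-12, -20]
62      [-12, -20, 62]
negate  [-12, -20, -62]
8       [-12, -20, -62, 8]
+       [-12, -20, -54]
9       [-12, -20, -54, 9]
+       [-12, -20, -45]
-2      [-12, -20, -45, -2]
0       [-12, -20, -45, -2, 0]
-       [-12, -20, -45, -2]
-2      [-12, -20, -45, -2, -2]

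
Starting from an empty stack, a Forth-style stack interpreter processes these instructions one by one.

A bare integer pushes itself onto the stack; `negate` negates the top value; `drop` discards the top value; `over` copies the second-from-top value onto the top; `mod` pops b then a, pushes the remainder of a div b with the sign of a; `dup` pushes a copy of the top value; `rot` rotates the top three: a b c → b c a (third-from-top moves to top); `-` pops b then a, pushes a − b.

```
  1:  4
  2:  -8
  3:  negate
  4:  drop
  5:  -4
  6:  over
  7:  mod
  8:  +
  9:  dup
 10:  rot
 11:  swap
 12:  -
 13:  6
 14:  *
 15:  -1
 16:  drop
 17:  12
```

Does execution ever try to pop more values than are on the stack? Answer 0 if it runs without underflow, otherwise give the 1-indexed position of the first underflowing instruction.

4       [4]
-8      [4, -8]
negate  [4, 8]
drop    [4]
-4      [4, -4]
over    [4, -4, 4]
mod     [4, 0]
+       [4]
dup     [4, 4]
rot  — needs 3 operands, stack has 2 → underflow

10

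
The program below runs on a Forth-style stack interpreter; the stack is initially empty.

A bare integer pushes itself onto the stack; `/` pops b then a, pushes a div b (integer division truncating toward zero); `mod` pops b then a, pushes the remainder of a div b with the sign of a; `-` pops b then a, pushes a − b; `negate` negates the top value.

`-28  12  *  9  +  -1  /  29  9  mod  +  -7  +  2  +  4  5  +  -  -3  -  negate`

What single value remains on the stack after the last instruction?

-28    → [-28]
12     → [-28, 12]
*      → [-336]
9      → [-336, 9]
+      → [-327]
-1     → [-327, -1]
/      → [327]
29     → [327, 29]
9      → [327, 29, 9]
mod    → [327, 2]
+      → [329]
-7     → [329, -7]
+      → [322]
2      → [322, 2]
+      → [324]
4      → [324, 4]
5      → [324, 4, 5]
+      → [324, 9]
-      → [315]
-3     → [315, -3]
-      → [318]
negate → [-318]

-318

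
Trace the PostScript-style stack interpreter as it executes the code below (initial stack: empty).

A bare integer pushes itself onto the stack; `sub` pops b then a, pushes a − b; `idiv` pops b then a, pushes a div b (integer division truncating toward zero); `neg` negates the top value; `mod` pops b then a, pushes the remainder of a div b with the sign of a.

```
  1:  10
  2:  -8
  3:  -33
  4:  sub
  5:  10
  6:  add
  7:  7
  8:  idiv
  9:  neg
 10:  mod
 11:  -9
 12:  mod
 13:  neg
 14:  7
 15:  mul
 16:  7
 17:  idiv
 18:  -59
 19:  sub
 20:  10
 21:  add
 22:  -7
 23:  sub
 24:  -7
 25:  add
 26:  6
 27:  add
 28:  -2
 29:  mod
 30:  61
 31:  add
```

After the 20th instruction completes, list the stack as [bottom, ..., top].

[59, 10]

10   -> 10
-8   -> 10 -8
-33  -> 10 -8 -33
sub  -> 10 25
10   -> 10 25 10
add  -> 10 35
7    -> 10 35 7
idiv -> 10 5
neg  -> 10 -5
mod  -> 0
-9   -> 0 -9
mod  -> 0
neg  -> 0
7    -> 0 7
mul  -> 0
7    -> 0 7
idiv -> 0
-59  -> 0 -59
sub  -> 59
10   -> 59 10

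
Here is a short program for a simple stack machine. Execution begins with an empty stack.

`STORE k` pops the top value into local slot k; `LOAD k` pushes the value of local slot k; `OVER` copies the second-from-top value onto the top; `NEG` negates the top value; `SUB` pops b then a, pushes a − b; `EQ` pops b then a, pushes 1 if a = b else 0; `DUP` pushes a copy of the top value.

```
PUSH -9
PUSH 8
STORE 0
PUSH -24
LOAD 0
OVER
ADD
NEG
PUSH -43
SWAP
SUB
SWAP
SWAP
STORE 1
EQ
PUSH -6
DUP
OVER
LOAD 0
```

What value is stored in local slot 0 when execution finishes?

PUSH -9  : [-9]
PUSH 8   : [-9, 8]
STORE 0  : [-9]
PUSH -24 : [-9, -24]
LOAD 0   : [-9, -24, 8]
OVER     : [-9, -24, 8, -24]
ADD      : [-9, -24, -16]
NEG      : [-9, -24, 16]
PUSH -43 : [-9, -24, 16, -43]
SWAP     : [-9, -24, -43, 16]
SUB      : [-9, -24, -59]
SWAP     : [-9, -59, -24]
SWAP     : [-9, -24, -59]
STORE 1  : [-9, -24]
EQ       : [0]
PUSH -6  : [0, -6]
DUP      : [0, -6, -6]
OVER     : [0, -6, -6, -6]
LOAD 0   : [0, -6, -6, -6, 8]

8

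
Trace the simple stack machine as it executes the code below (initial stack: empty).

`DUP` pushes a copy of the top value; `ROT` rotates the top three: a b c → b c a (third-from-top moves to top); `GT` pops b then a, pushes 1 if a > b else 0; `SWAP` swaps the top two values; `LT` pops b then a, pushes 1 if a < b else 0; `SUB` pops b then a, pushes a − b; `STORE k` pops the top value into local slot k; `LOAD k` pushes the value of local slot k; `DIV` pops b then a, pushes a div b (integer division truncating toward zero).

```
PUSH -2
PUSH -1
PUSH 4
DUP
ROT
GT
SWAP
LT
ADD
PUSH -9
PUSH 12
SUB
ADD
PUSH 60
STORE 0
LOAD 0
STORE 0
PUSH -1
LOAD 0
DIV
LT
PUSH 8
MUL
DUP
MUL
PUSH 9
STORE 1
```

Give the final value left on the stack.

64

PUSH -2 → -2
PUSH -1 → -2 -1
PUSH 4  → -2 -1 4
DUP     → -2 -1 4 4
ROT     → -2 4 4 -1
GT      → -2 4 1
SWAP    → -2 1 4
LT      → -2 1
ADD     → -1
PUSH -9 → -1 -9
PUSH 12 → -1 -9 12
SUB     → -1 -21
ADD     → -22
PUSH 60 → -22 60
STORE 0 → -22
LOAD 0  → -22 60
STORE 0 → -22
PUSH -1 → -22 -1
LOAD 0  → -22 -1 60
DIV     → -22 0
LT      → 1
PUSH 8  → 1 8
MUL     → 8
DUP     → 8 8
MUL     → 64
PUSH 9  → 64 9
STORE 1 → 64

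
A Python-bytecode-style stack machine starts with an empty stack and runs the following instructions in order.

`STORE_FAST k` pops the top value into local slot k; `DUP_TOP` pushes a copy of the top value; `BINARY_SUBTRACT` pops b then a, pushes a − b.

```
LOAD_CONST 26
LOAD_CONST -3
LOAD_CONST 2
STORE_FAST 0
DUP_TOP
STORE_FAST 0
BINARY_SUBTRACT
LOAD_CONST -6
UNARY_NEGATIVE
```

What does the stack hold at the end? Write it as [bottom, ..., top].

LOAD_CONST 26    [26]
LOAD_CONST -3    [26, -3]
LOAD_CONST 2     [26, -3, 2]
STORE_FAST 0     [26, -3]
DUP_TOP          [26, -3, -3]
STORE_FAST 0     [26, -3]
BINARY_SUBTRACT  [29]
LOAD_CONST -6    [29, -6]
UNARY_NEGATIVE   [29, 6]

[29, 6]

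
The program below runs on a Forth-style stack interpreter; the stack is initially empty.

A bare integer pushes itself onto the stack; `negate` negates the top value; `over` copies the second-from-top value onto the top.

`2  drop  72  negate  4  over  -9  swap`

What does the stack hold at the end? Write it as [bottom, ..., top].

2      : 2
drop   : (empty)
72     : 72
negate : -72
4      : -72 4
over   : -72 4 -72
-9     : -72 4 -72 -9
swap   : -72 4 -9 -72

[-72, 4, -9, -72]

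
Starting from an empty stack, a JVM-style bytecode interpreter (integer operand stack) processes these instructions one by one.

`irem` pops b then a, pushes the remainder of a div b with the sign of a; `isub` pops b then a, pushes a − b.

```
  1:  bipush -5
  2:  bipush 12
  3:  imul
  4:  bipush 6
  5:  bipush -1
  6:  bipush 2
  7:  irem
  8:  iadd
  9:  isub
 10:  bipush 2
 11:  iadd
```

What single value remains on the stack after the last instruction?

bipush -5 → [-5]
bipush 12 → [-5, 12]
imul      → [-60]
bipush 6  → [-60, 6]
bipush -1 → [-60, 6, -1]
bipush 2  → [-60, 6, -1, 2]
irem      → [-60, 6, -1]
iadd      → [-60, 5]
isub      → [-65]
bipush 2  → [-65, 2]
iadd      → [-63]

-63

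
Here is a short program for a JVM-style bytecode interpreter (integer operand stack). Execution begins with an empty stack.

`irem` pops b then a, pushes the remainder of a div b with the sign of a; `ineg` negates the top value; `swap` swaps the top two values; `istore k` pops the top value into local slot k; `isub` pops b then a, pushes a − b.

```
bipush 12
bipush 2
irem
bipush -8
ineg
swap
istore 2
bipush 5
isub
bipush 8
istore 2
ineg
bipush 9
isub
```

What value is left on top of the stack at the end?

-12

bipush 12  [12]
bipush 2   [12, 2]
irem       [0]
bipush -8  [0, -8]
ineg       [0, 8]
swap       [8, 0]
istore 2   [8]
bipush 5   [8, 5]
isub       [3]
bipush 8   [3, 8]
istore 2   [3]
ineg       [-3]
bipush 9   [-3, 9]
isub       [-12]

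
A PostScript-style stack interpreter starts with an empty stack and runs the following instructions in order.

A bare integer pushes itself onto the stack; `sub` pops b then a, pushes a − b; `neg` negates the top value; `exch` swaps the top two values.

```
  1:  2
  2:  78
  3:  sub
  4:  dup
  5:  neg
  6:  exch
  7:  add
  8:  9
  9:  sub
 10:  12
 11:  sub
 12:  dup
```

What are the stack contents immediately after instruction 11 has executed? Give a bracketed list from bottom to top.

[-21]

2    : [2]
78   : [2, 78]
sub  : [-76]
dup  : [-76, -76]
neg  : [-76, 76]
exch : [76, -76]
add  : [0]
9    : [0, 9]
sub  : [-9]
12   : [-9, 12]
sub  : [-21]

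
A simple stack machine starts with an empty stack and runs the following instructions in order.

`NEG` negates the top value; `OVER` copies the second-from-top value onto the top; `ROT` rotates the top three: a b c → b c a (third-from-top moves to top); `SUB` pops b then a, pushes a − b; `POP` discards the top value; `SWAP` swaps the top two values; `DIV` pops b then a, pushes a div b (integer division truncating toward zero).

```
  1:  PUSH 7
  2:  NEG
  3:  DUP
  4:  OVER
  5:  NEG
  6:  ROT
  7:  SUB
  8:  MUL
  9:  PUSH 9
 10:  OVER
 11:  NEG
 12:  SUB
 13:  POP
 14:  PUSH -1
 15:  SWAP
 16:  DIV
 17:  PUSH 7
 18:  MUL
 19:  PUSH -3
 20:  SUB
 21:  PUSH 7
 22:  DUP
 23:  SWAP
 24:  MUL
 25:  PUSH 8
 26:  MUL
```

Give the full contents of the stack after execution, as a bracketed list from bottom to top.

[3, 392]

PUSH 7  : [7]
NEG     : [-7]
DUP     : [-7, -7]
OVER    : [-7, -7, -7]
NEG     : [-7, -7, 7]
ROT     : [-7, 7, -7]
SUB     : [-7, 14]
MUL     : [-98]
PUSH 9  : [-98, 9]
OVER    : [-98, 9, -98]
NEG     : [-98, 9, 98]
SUB     : [-98, -89]
POP     : [-98]
PUSH -1 : [-98, -1]
SWAP    : [-1, -98]
DIV     : [0]
PUSH 7  : [0, 7]
MUL     : [0]
PUSH -3 : [0, -3]
SUB     : [3]
PUSH 7  : [3, 7]
DUP     : [3, 7, 7]
SWAP    : [3, 7, 7]
MUL     : [3, 49]
PUSH 8  : [3, 49, 8]
MUL     : [3, 392]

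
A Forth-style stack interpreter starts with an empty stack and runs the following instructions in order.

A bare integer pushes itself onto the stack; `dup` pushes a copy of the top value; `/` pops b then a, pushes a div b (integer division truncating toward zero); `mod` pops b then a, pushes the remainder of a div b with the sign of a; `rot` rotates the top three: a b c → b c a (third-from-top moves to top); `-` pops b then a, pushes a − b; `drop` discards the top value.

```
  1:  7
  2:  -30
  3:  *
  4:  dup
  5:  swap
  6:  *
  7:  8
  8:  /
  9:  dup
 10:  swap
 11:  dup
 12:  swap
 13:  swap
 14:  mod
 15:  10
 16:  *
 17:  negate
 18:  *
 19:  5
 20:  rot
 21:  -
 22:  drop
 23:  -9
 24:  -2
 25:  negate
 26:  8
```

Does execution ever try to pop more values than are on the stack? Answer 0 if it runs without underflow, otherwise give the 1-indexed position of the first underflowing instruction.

7       7
-30     7 -30
*       -210
dup     -210 -210
swap    -210 -210
*       44100
8       44100 8
/       5512
dup     5512 5512
swap    5512 5512
dup     5512 5512 5512
swap    5512 5512 5512
swap    5512 5512 5512
mod     5512 0
10      5512 0 10
*       5512 0
negate  5512 0
*       0
5       0 5
rot  — needs 3 operands, stack has 2 → underflow

20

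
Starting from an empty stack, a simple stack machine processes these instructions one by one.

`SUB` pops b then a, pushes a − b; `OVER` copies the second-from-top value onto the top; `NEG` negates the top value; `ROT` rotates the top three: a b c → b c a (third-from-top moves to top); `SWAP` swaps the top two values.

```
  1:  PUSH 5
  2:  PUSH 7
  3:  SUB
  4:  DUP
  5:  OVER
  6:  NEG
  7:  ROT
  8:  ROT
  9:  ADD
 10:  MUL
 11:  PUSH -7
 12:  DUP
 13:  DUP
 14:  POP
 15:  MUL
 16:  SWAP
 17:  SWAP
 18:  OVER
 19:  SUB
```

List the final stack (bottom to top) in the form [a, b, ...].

PUSH 5  → [5]
PUSH 7  → [5, 7]
SUB     → [-2]
DUP     → [-2, -2]
OVER    → [-2, -2, -2]
NEG     → [-2, -2, 2]
ROT     → [-2, 2, -2]
ROT     → [2, -2, -2]
ADD     → [2, -4]
MUL     → [-8]
PUSH -7 → [-8, -7]
DUP     → [-8, -7, -7]
DUP     → [-8, -7, -7, -7]
POP     → [-8, -7, -7]
MUL     → [-8, 49]
SWAP    → [49, -8]
SWAP    → [-8, 49]
OVER    → [-8, 49, -8]
SUB     → [-8, 57]

[-8, 57]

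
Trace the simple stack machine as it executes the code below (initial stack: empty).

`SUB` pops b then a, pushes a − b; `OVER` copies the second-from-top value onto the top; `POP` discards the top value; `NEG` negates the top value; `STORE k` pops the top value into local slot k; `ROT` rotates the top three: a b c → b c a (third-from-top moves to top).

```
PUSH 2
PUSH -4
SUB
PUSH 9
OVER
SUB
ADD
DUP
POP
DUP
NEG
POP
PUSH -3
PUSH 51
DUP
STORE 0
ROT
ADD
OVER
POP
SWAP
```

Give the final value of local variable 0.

51

PUSH 2  -> 2
PUSH -4 -> 2 -4
SUB     -> 6
PUSH 9  -> 6 9
OVER    -> 6 9 6
SUB     -> 6 3
ADD     -> 9
DUP     -> 9 9
POP     -> 9
DUP     -> 9 9
NEG     -> 9 -9
POP     -> 9
PUSH -3 -> 9 -3
PUSH 51 -> 9 -3 51
DUP     -> 9 -3 51 51
STORE 0 -> 9 -3 51
ROT     -> -3 51 9
ADD     -> -3 60
OVER    -> -3 60 -3
POP     -> -3 60
SWAP    -> 60 -3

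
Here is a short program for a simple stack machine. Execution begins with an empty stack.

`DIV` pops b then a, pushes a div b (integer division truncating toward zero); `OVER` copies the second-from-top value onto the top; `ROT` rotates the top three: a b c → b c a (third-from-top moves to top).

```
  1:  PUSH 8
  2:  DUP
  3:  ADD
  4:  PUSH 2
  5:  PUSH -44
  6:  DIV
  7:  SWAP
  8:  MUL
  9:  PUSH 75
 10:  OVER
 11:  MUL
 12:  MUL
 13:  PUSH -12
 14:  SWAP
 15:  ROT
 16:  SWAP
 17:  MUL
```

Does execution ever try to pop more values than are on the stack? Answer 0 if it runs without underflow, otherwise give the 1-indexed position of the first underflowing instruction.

PUSH 8   : [8]
DUP      : [8, 8]
ADD      : [16]
PUSH 2   : [16, 2]
PUSH -44 : [16, 2, -44]
DIV      : [16, 0]
SWAP     : [0, 16]
MUL      : [0]
PUSH 75  : [0, 75]
OVER     : [0, 75, 0]
MUL      : [0, 0]
MUL      : [0]
PUSH -12 : [0, -12]
SWAP     : [-12, 0]
ROT  — needs 3 operands, stack has 2 → underflow

15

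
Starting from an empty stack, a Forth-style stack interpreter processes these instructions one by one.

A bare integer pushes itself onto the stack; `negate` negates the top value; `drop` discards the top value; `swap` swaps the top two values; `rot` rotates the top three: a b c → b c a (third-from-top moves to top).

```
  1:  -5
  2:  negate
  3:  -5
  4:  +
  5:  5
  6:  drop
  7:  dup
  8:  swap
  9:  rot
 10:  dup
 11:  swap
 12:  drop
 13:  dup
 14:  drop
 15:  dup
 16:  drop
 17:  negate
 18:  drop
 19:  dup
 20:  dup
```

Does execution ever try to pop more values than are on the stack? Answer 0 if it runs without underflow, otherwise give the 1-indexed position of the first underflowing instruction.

9

-5     : -5
negate : 5
-5     : 5 -5
+      : 0
5      : 0 5
drop   : 0
dup    : 0 0
swap   : 0 0
rot  — needs 3 operands, stack has 2 → underflow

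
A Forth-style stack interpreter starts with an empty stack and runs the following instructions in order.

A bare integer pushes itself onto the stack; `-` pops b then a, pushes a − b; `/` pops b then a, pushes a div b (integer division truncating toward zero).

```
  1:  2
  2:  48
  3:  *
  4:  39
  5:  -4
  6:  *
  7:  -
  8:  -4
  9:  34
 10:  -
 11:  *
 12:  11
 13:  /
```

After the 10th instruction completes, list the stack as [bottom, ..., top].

[252, -38]

2  : 2
48 : 2 48
*  : 96
39 : 96 39
-4 : 96 39 -4
*  : 96 -156
-  : 252
-4 : 252 -4
34 : 252 -4 34
-  : 252 -38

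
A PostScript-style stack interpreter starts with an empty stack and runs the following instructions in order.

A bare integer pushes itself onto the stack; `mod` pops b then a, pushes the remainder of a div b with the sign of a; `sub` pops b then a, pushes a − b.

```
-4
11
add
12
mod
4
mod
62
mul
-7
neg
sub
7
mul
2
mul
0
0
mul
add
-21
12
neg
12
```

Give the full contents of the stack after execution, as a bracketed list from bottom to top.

[2506, -21, -12, 12]

-4   -4
11   -4 11
add  7
12   7 12
mod  7
4    7 4
mod  3
62   3 62
mul  186
-7   186 -7
neg  186 7
sub  179
7    179 7
mul  1253
2    1253 2
mul  2506
0    2506 0
0    2506 0 0
mul  2506 0
add  2506
-21  2506 -21
12   2506 -21 12
neg  2506 -21 -12
12   2506 -21 -12 12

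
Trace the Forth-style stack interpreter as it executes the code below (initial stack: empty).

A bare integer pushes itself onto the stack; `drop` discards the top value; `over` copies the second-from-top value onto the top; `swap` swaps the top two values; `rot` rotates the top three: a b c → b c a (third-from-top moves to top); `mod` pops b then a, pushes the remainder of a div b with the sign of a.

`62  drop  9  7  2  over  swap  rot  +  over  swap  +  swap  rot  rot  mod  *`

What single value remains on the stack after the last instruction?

62   : 62
drop : (empty)
9    : 9
7    : 9 7
2    : 9 7 2
over : 9 7 2 7
swap : 9 7 7 2
rot  : 9 7 2 7
+    : 9 7 9
over : 9 7 9 7
swap : 9 7 7 9
+    : 9 7 16
swap : 9 16 7
rot  : 16 7 9
rot  : 7 9 16
mod  : 7 9
*    : 63

63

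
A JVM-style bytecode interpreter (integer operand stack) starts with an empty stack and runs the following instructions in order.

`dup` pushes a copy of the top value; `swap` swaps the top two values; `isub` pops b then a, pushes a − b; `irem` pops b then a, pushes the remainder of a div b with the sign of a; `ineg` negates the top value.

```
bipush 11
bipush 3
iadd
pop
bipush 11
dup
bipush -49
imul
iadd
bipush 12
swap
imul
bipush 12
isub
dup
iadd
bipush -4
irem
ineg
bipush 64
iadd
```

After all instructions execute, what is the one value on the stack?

bipush 11  -> [11]
bipush 3   -> [11, 3]
iadd       -> [14]
pop        -> []
bipush 11  -> [11]
dup        -> [11, 11]
bipush -49 -> [11, 11, -49]
imul       -> [11, -539]
iadd       -> [-528]
bipush 12  -> [-528, 12]
swap       -> [12, -528]
imul       -> [-6336]
bipush 12  -> [-6336, 12]
isub       -> [-6348]
dup        -> [-6348, -6348]
iadd       -> [-12696]
bipush -4  -> [-12696, -4]
irem       -> [0]
ineg       -> [0]
bipush 64  -> [0, 64]
iadd       -> [64]

64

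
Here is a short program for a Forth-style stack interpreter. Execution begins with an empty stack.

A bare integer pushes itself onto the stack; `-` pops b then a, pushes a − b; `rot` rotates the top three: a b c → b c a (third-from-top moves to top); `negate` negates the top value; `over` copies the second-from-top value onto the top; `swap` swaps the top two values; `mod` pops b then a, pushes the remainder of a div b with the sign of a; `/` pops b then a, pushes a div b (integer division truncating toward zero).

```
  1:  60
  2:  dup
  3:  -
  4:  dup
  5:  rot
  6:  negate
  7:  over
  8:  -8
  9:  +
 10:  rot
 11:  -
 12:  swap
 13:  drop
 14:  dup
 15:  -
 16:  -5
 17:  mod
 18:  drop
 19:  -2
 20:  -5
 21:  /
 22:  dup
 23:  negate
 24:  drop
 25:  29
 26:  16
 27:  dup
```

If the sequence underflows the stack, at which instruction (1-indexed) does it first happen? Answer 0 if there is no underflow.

60  → 60
dup → 60 60
-   → 0
dup → 0 0
rot  — needs 3 operands, stack has 2 → underflow

5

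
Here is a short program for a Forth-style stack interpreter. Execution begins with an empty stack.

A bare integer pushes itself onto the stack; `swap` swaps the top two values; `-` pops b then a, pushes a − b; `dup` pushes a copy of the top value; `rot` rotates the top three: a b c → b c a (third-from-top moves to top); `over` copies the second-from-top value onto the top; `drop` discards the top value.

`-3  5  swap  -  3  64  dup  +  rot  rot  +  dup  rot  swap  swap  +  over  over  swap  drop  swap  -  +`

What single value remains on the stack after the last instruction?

-3   : -3
5    : -3 5
swap : 5 -3
-    : 8
3    : 8 3
64   : 8 3 64
dup  : 8 3 64 64
+    : 8 3 128
rot  : 3 128 8
rot  : 128 8 3
+    : 128 11
dup  : 128 11 11
rot  : 11 11 128
swap : 11 128 11
swap : 11 11 128
+    : 11 139
over : 11 139 11
over : 11 139 11 139
swap : 11 139 139 11
drop : 11 139 139
swap : 11 139 139
-    : 11 0
+    : 11

11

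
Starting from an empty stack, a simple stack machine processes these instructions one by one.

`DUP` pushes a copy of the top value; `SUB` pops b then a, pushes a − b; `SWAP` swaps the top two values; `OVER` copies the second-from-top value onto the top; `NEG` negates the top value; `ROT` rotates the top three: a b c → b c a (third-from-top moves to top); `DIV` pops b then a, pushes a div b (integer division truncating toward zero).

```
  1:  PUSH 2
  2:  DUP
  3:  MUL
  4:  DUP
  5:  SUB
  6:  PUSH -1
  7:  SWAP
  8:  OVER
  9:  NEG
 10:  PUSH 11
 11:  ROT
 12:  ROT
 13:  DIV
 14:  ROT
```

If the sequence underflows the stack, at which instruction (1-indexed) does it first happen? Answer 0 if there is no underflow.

0

PUSH 2  → 2
DUP     → 2 2
MUL     → 4
DUP     → 4 4
SUB     → 0
PUSH -1 → 0 -1
SWAP    → -1 0
OVER    → -1 0 -1
NEG     → -1 0 1
PUSH 11 → -1 0 1 11
ROT     → -1 1 11 0
ROT     → -1 11 0 1
DIV     → -1 11 0
ROT     → 11 0 -1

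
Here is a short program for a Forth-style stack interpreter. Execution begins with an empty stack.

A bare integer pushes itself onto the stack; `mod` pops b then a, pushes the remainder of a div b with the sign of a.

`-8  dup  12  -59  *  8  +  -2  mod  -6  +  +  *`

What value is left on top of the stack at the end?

112

-8  : [-8]
dup : [-8, -8]
12  : [-8, -8, 12]
-59 : [-8, -8, 12, -59]
*   : [-8, -8, -708]
8   : [-8, -8, -708, 8]
+   : [-8, -8, -700]
-2  : [-8, -8, -700, -2]
mod : [-8, -8, 0]
-6  : [-8, -8, 0, -6]
+   : [-8, -8, -6]
+   : [-8, -14]
*   : [112]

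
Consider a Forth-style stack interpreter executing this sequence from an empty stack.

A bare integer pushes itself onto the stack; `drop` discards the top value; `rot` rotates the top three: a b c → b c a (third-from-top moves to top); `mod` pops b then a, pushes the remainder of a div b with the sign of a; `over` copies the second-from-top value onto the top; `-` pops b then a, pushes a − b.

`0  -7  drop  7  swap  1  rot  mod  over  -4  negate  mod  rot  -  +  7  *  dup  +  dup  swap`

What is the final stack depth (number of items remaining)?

0       [0]
-7      [0, -7]
drop    [0]
7       [0, 7]
swap    [7, 0]
1       [7, 0, 1]
rot     [0, 1, 7]
mod     [0, 1]
over    [0, 1, 0]
-4      [0, 1, 0, -4]
negate  [0, 1, 0, 4]
mod     [0, 1, 0]
rot     [1, 0, 0]
-       [1, 0]
+       [1]
7       [1, 7]
*       [7]
dup     [7, 7]
+       [14]
dup     [14, 14]
swap    [14, 14]

2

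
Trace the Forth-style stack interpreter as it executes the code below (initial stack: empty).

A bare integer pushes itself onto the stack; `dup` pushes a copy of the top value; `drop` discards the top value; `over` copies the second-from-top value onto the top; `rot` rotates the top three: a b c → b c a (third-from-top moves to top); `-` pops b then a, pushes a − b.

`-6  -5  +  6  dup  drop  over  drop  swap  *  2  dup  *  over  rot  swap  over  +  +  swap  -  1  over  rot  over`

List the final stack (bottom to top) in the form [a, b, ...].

-6   → [-6]
-5   → [-6, -5]
+    → [-11]
6    → [-11, 6]
dup  → [-11, 6, 6]
drop → [-11, 6]
over → [-11, 6, -11]
drop → [-11, 6]
swap → [6, -11]
*    → [-66]
2    → [-66, 2]
dup  → [-66, 2, 2]
*    → [-66, 4]
over → [-66, 4, -66]
rot  → [4, -66, -66]
swap → [4, -66, -66]
over → [4, -66, -66, -66]
+    → [4, -66, -132]
+    → [4, -198]
swap → [-198, 4]
-    → [-202]
1    → [-202, 1]
over → [-202, 1, -202]
rot  → [1, -202, -202]
over → [1, -202, -202, -202]

[1, -202, -202, -202]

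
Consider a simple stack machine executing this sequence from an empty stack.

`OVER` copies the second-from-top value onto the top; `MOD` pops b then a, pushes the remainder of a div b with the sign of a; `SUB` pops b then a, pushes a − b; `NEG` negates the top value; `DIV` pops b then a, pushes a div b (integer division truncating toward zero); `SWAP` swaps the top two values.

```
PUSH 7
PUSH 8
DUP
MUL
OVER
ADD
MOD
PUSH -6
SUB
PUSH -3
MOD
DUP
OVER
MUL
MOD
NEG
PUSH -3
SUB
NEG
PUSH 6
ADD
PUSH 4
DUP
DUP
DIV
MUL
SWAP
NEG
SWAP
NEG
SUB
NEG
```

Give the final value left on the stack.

PUSH 7  -> [7]
PUSH 8  -> [7, 8]
DUP     -> [7, 8, 8]
MUL     -> [7, 64]
OVER    -> [7, 64, 7]
ADD     -> [7, 71]
MOD     -> [7]
PUSH -6 -> [7, -6]
SUB     -> [13]
PUSH -3 -> [13, -3]
MOD     -> [1]
DUP     -> [1, 1]
OVER    -> [1, 1, 1]
MUL     -> [1, 1]
MOD     -> [0]
NEG     -> [0]
PUSH -3 -> [0, -3]
SUB     -> [3]
NEG     -> [-3]
PUSH 6  -> [-3, 6]
ADD     -> [3]
PUSH 4  -> [3, 4]
DUP     -> [3, 4, 4]
DUP     -> [3, 4, 4, 4]
DIV     -> [3, 4, 1]
MUL     -> [3, 4]
SWAP    -> [4, 3]
NEG     -> [4, -3]
SWAP    -> [-3, 4]
NEG     -> [-3, -4]
SUB     -> [1]
NEG     -> [-1]

-1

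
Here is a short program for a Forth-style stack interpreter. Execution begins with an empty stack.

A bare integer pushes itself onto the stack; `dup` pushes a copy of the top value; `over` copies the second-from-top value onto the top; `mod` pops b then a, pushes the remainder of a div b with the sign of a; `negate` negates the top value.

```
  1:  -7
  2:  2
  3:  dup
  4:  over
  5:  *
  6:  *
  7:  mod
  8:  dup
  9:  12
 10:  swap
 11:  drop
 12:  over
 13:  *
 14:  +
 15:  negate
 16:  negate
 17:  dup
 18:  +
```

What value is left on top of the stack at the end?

-182

-7      -7
2       -7 2
dup     -7 2 2
over    -7 2 2 2
*       -7 2 4
*       -7 8
mod     -7
dup     -7 -7
12      -7 -7 12
swap    -7 12 -7
drop    -7 12
over    -7 12 -7
*       -7 -84
+       -91
negate  91
negate  -91
dup     -91 -91
+       -182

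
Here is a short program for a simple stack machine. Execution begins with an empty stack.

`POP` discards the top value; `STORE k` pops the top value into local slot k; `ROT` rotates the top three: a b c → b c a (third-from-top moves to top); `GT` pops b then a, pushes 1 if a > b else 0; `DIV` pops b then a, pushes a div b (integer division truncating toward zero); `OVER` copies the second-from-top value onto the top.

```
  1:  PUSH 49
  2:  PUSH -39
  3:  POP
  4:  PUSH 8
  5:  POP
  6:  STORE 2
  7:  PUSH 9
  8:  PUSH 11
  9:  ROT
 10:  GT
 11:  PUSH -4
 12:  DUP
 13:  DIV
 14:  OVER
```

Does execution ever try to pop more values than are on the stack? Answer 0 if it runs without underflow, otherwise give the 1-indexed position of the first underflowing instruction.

9

PUSH 49  -> 49
PUSH -39 -> 49 -39
POP      -> 49
PUSH 8   -> 49 8
POP      -> 49
STORE 2  -> (empty)
PUSH 9   -> 9
PUSH 11  -> 9 11
ROT  — needs 3 operands, stack has 2 → underflow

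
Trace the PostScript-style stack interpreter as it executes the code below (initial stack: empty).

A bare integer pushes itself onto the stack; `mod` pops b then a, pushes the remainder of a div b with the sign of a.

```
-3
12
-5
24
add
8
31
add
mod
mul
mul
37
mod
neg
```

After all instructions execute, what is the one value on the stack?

18

-3  : -3
12  : -3 12
-5  : -3 12 -5
24  : -3 12 -5 24
add : -3 12 19
8   : -3 12 19 8
31  : -3 12 19 8 31
add : -3 12 19 39
mod : -3 12 19
mul : -3 228
mul : -684
37  : -684 37
mod : -18
neg : 18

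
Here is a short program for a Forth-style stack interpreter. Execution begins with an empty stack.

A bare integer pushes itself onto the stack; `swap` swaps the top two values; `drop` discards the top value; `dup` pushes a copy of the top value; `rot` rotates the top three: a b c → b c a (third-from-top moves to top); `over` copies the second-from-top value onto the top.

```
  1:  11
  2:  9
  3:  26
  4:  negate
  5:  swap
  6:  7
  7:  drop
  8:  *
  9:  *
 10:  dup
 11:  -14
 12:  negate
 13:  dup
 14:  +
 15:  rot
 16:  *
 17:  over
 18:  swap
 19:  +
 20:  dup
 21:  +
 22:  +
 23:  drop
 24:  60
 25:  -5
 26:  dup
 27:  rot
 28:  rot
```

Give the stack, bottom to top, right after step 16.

[-2574, -72072]

11     → [11]
9      → [11, 9]
26     → [11, 9, 26]
negate → [11, 9, -26]
swap   → [11, -26, 9]
7      → [11, -26, 9, 7]
drop   → [11, -26, 9]
*      → [11, -234]
*      → [-2574]
dup    → [-2574, -2574]
-14    → [-2574, -2574, -14]
negate → [-2574, -2574, 14]
dup    → [-2574, -2574, 14, 14]
+      → [-2574, -2574, 28]
rot    → [-2574, 28, -2574]
*      → [-2574, -72072]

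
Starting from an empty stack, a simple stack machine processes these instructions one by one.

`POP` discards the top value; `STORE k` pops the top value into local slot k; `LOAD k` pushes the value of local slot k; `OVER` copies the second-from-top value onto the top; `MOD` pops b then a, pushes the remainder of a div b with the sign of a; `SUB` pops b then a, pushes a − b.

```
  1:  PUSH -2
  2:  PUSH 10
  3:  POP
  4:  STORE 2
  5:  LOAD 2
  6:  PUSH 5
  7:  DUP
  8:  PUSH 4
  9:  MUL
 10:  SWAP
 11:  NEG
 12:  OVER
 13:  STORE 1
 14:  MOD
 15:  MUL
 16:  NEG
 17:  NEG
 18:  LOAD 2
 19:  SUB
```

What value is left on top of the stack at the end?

PUSH -2 : [-2]
PUSH 10 : [-2, 10]
POP     : [-2]
STORE 2 : []
LOAD 2  : [-2]
PUSH 5  : [-2, 5]
DUP     : [-2, 5, 5]
PUSH 4  : [-2, 5, 5, 4]
MUL     : [-2, 5, 20]
SWAP    : [-2, 20, 5]
NEG     : [-2, 20, -5]
OVER    : [-2, 20, -5, 20]
STORE 1 : [-2, 20, -5]
MOD     : [-2, 0]
MUL     : [0]
NEG     : [0]
NEG     : [0]
LOAD 2  : [0, -2]
SUB     : [2]

2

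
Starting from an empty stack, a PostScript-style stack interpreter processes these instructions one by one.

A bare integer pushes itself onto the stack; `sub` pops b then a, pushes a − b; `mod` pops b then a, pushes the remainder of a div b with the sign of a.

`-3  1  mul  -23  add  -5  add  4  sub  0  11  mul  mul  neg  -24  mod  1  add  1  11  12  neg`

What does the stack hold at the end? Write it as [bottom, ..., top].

[1, 1, 11, -12]

-3  : -3
1   : -3 1
mul : -3
-23 : -3 -23
add : -26
-5  : -26 -5
add : -31
4   : -31 4
sub : -35
0   : -35 0
11  : -35 0 11
mul : -35 0
mul : 0
neg : 0
-24 : 0 -24
mod : 0
1   : 0 1
add : 1
1   : 1 1
11  : 1 1 11
12  : 1 1 11 12
neg : 1 1 11 -12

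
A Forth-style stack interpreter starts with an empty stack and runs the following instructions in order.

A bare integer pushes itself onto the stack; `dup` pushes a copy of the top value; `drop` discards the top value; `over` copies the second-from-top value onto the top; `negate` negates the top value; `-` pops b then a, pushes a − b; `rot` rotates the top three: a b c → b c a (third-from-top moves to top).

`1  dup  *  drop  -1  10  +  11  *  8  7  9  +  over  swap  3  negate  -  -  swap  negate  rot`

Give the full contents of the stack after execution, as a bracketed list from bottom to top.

[-11, -8, 99]

1      -> [1]
dup    -> [1, 1]
*      -> [1]
drop   -> []
-1     -> [-1]
10     -> [-1, 10]
+      -> [9]
11     -> [9, 11]
*      -> [99]
8      -> [99, 8]
7      -> [99, 8, 7]
9      -> [99, 8, 7, 9]
+      -> [99, 8, 16]
over   -> [99, 8, 16, 8]
swap   -> [99, 8, 8, 16]
3      -> [99, 8, 8, 16, 3]
negate -> [99, 8, 8, 16, -3]
-      -> [99, 8, 8, 19]
-      -> [99, 8, -11]
swap   -> [99, -11, 8]
negate -> [99, -11, -8]
rot    -> [-11, -8, 99]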